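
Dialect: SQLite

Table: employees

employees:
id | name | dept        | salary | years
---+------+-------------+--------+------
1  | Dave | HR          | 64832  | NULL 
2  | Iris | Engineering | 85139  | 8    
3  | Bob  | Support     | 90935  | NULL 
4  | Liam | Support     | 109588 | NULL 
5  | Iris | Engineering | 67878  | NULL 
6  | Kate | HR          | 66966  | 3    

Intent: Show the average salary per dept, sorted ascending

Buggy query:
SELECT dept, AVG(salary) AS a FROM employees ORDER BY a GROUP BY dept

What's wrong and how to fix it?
Bug: ORDER BY appears before GROUP BY; SQL clause order requires GROUP BY first

Fix: Move ORDER BY to the end, after GROUP BY

Corrected query:
SELECT dept, AVG(salary) AS a FROM employees GROUP BY dept ORDER BY a

Result:
dept        | a       
------------+---------
HR          | 65899   
Engineering | 76508.5 
Support     | 100261.5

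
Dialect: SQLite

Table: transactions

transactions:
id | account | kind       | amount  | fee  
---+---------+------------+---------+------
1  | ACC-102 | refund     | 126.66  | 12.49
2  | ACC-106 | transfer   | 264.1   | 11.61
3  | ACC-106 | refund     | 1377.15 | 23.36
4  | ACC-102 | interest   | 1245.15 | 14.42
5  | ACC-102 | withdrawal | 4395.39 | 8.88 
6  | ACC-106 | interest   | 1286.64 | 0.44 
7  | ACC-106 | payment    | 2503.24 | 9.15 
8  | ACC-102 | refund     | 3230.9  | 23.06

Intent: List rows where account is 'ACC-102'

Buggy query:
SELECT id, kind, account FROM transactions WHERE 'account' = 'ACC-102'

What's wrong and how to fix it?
Bug: Single quotes denote string literals in SQL; the column name is being compared as a constant string

Fix: Reference the column as account without single quotes

Corrected query:
SELECT id, kind, account FROM transactions WHERE account = 'ACC-102'

Result:
id | kind       | account
---+------------+--------
1  | refund     | ACC-102
4  | interest   | ACC-102
5  | withdrawal | ACC-102
8  | refund     | ACC-102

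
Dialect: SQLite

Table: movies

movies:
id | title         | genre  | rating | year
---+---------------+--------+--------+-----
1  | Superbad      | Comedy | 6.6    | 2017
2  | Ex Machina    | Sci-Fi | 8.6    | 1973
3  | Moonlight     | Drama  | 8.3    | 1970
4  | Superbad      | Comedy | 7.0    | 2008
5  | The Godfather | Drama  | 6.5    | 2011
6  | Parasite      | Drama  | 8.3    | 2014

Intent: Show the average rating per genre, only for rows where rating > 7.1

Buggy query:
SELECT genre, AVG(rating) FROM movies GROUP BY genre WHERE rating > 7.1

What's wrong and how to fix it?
Bug: WHERE cannot follow GROUP BY

Fix: Move the WHERE clause before GROUP BY

Corrected query:
SELECT genre, AVG(rating) FROM movies WHERE rating > 7.1 GROUP BY genre

Result:
genre  | AVG(rating)
-------+------------
Drama  | 8.3        
Sci-Fi | 8.6        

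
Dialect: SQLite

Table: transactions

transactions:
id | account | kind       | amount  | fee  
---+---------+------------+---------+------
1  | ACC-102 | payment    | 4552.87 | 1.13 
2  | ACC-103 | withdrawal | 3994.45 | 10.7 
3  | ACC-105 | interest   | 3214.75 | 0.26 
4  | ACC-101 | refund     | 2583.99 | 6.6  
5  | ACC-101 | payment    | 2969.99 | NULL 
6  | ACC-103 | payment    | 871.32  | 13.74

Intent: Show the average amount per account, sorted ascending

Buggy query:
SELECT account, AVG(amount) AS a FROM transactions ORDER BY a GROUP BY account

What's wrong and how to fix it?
Bug: ORDER BY appears before GROUP BY; SQL clause order requires GROUP BY first

Fix: Move ORDER BY to the end, after GROUP BY

Corrected query:
SELECT account, AVG(amount) AS a FROM transactions GROUP BY account ORDER BY a

Result:
account | a       
--------+---------
ACC-103 | 2432.885
ACC-101 | 2776.99 
ACC-105 | 3214.75 
ACC-102 | 4552.87 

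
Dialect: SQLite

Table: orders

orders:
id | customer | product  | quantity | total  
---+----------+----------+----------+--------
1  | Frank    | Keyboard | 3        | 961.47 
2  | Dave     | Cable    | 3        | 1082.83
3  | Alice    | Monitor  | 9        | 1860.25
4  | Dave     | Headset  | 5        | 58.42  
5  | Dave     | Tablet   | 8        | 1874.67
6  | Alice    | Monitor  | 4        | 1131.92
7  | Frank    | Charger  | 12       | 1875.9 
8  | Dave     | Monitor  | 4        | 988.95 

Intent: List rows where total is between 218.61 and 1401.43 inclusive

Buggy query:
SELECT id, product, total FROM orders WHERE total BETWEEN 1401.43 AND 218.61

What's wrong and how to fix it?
Bug: BETWEEN expects the lower bound first; with 1401.43 AND 218.61 the range is empty

Fix: Swap the bounds so the smaller value comes first

Corrected query:
SELECT id, product, total FROM orders WHERE total BETWEEN 218.61 AND 1401.43

Result:
id | product  | total  
---+----------+--------
1  | Keyboard | 961.47 
2  | Cable    | 1082.83
6  | Monitor  | 1131.92
8  | Monitor  | 988.95 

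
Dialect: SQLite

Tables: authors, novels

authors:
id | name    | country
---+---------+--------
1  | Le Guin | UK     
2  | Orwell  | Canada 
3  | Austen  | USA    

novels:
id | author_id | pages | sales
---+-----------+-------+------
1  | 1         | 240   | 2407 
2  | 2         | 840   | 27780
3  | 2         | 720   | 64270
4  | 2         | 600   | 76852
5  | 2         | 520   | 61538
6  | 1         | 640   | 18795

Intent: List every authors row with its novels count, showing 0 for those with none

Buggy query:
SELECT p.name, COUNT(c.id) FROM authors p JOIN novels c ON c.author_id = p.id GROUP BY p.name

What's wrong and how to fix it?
Bug: INNER JOIN drops authors rows that have no matching novels rows

Fix: Switch to LEFT JOIN to retain unmatched parent rows

Corrected query:
SELECT p.name, COUNT(c.id) FROM authors p LEFT JOIN novels c ON c.author_id = p.id GROUP BY p.name

Result:
name    | COUNT(c.id)
--------+------------
Austen  | 0          
Le Guin | 2          
Orwell  | 4          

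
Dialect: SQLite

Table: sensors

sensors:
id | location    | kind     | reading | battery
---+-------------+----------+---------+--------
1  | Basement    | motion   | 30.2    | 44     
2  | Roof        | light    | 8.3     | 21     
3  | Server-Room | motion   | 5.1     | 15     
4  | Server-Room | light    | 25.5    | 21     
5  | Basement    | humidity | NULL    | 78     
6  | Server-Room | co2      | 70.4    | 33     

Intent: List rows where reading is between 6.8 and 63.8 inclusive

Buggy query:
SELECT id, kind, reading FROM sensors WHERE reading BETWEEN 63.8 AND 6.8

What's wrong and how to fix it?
Bug: BETWEEN expects the lower bound first; with 63.8 AND 6.8 the range is empty

Fix: Write BETWEEN 6.8 AND 63.8

Corrected query:
SELECT id, kind, reading FROM sensors WHERE reading BETWEEN 6.8 AND 63.8

Result:
id | kind   | reading
---+--------+--------
1  | motion | 30.2   
2  | light  | 8.3    
4  | light  | 25.5   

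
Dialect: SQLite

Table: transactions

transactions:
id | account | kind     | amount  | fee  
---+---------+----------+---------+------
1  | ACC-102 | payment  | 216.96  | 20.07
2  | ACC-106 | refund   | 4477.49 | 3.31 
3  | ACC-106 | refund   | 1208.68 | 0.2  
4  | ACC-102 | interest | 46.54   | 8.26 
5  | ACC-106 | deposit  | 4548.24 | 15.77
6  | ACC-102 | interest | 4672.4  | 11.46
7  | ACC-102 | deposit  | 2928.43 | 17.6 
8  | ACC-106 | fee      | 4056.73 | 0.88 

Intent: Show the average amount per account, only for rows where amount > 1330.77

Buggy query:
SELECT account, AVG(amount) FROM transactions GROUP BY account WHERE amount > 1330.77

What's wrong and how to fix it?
Bug: Row-level WHERE must come before GROUP BY in the clause order

Fix: Place WHERE between FROM and GROUP BY

Corrected query:
SELECT account, AVG(amount) FROM transactions WHERE amount > 1330.77 GROUP BY account

Result:
account | AVG(amount)
--------+------------
ACC-102 | 3800.415   
ACC-106 | 4360.82    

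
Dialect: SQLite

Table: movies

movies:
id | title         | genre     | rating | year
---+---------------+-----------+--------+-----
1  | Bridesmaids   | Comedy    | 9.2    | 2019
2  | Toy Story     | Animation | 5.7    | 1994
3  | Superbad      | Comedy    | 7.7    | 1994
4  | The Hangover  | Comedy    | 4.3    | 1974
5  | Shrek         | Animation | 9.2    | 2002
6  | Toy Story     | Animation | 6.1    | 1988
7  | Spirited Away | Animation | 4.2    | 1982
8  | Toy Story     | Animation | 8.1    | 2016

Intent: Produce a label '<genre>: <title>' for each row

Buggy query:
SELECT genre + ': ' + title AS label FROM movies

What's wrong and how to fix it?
Bug: '+' is numeric addition; on text columns SQLite converts them to 0 instead of concatenating

Fix: Use the || operator for string concatenation

Corrected query:
SELECT genre || ': ' || title AS label FROM movies

Result:
label                   
------------------------
Comedy: Bridesmaids     
Animation: Toy Story    
Comedy: Superbad        
Comedy: The Hangover    
Animation: Shrek        
Animation: Toy Story    
Animation: Spirited Away
Animation: Toy Story    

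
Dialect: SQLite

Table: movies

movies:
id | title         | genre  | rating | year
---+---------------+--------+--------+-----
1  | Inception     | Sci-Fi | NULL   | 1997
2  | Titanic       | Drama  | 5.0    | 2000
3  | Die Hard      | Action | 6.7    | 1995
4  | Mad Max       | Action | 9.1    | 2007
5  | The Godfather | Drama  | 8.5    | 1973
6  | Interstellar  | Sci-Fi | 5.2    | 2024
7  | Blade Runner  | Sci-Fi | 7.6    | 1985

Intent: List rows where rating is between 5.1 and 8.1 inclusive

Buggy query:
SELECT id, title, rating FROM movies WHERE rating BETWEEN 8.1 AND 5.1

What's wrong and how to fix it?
Bug: BETWEEN expects the lower bound first; with 8.1 AND 5.1 the range is empty

Fix: Write BETWEEN 5.1 AND 8.1

Corrected query:
SELECT id, title, rating FROM movies WHERE rating BETWEEN 5.1 AND 8.1

Result:
id | title        | rating
---+--------------+-------
3  | Die Hard     | 6.7   
6  | Interstellar | 5.2   
7  | Blade Runner | 7.6   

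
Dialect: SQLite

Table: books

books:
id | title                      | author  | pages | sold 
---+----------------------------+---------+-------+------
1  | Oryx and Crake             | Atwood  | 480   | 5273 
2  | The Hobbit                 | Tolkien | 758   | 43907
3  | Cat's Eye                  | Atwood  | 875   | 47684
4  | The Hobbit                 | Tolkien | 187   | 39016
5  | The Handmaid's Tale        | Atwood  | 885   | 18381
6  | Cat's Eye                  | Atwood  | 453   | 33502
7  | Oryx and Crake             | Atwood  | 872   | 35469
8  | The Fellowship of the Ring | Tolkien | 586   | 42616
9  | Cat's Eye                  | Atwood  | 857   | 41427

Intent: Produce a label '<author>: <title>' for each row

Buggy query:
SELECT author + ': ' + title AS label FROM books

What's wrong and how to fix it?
Bug: SQLite uses || for string concatenation; + coerces text to numbers (yielding 0)

Fix: Use the || operator for string concatenation

Corrected query:
SELECT author || ': ' || title AS label FROM books

Result:
label                              
-----------------------------------
Atwood: Oryx and Crake             
Tolkien: The Hobbit                
Atwood: Cat's Eye                  
Tolkien: The Hobbit                
Atwood: The Handmaid's Tale        
Atwood: Cat's Eye                  
Atwood: Oryx and Crake             
Tolkien: The Fellowship of the Ring
Atwood: Cat's Eye                  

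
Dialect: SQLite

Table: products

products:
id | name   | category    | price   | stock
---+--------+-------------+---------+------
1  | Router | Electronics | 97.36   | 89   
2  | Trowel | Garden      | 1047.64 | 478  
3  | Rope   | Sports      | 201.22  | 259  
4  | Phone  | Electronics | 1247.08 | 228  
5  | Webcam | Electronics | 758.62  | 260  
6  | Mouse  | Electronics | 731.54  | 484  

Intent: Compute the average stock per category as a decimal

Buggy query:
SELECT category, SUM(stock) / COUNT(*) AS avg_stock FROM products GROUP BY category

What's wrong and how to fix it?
Bug: SUM(stock) and COUNT(*) are both integers; the division truncates the fractional part

Fix: Multiply by 1.0 (or CAST to REAL) to force floating-point division

Corrected query:
SELECT category, SUM(stock) * 1.0 / COUNT(*) AS avg_stock FROM products GROUP BY category

Result:
category    | avg_stock
------------+----------
Electronics | 265.25   
Garden      | 478      
Sports      | 259      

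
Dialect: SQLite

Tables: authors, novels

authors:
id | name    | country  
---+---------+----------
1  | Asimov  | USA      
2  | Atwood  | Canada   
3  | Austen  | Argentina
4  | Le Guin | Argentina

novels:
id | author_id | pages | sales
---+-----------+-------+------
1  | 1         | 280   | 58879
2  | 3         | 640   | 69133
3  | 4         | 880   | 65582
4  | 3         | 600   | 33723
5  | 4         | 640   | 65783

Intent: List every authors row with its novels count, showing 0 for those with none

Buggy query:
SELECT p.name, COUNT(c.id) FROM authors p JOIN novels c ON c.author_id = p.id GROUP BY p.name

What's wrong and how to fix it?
Bug: INNER JOIN drops authors rows that have no matching novels rows

Fix: Use LEFT JOIN so parents without children still appear (COUNT(c.id) gives 0)

Corrected query:
SELECT p.name, COUNT(c.id) FROM authors p LEFT JOIN novels c ON c.author_id = p.id GROUP BY p.name

Result:
name    | COUNT(c.id)
--------+------------
Asimov  | 1          
Atwood  | 0          
Austen  | 2          
Le Guin | 2          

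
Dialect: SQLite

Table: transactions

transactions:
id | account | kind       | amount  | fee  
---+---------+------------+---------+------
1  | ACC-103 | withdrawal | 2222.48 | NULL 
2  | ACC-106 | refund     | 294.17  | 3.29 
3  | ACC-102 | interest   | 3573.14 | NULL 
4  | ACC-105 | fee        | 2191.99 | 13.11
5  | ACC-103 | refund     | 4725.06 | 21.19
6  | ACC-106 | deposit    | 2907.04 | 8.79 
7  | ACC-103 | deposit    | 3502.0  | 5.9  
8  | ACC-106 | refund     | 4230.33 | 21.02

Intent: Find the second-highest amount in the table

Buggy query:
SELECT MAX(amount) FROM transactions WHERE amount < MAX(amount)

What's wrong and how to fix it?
Bug: MAX(amount) on the right of the comparison is an aggregate-in-WHERE error

Fix: Put the inner MAX in a scalar subquery

Corrected query:
SELECT MAX(amount) FROM transactions WHERE amount < (SELECT MAX(amount) FROM transactions)

Result:
MAX(amount)
-----------
4230.33    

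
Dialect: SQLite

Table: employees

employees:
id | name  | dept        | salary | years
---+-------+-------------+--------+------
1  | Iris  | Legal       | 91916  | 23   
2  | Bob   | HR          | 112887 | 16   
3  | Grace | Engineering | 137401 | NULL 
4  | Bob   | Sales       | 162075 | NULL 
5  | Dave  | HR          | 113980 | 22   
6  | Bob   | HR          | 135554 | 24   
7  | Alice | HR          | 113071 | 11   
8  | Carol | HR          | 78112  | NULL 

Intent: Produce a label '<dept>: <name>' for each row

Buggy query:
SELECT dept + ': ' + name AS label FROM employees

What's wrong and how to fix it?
Bug: '+' is numeric addition; on text columns SQLite converts them to 0 instead of concatenating

Fix: Replace + with || to concatenate text

Corrected query:
SELECT dept || ': ' || name AS label FROM employees

Result:
label             
------------------
Legal: Iris       
HR: Bob           
Engineering: Grace
Sales: Bob        
HR: Dave          
HR: Bob           
HR: Alice         
HR: Carol         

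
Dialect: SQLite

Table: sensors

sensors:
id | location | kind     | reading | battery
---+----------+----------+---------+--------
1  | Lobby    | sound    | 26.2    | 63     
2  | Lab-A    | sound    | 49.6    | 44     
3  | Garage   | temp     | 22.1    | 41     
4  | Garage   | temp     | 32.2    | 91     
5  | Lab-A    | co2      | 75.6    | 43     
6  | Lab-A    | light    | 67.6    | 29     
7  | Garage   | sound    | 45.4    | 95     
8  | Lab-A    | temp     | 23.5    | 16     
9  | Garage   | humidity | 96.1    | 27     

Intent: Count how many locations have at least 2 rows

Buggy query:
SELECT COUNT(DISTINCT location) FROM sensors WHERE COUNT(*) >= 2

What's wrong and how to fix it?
Bug: COUNT(*) cannot appear in WHERE; the per-group count doesn't exist yet

Fix: Group first with HAVING COUNT(*) >= 2, then COUNT the resulting groups

Corrected query:
SELECT COUNT(*) FROM (SELECT location FROM sensors GROUP BY location HAVING COUNT(*) >= 2)

Result:
COUNT(*)
--------
2       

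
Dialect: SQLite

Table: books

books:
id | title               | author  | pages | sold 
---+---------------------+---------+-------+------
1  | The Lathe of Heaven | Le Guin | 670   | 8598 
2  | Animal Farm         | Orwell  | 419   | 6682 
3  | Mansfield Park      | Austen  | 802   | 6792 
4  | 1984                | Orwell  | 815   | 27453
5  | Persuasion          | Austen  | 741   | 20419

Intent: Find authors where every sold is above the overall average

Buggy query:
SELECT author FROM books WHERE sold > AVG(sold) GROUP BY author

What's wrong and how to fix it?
Bug: AVG() is an aggregate; it can't sit directly in WHERE

Fix: Use a subquery for AVG and a HAVING MIN(...) filter so the condition holds for every row in the group

Corrected query:
SELECT author FROM books GROUP BY author HAVING MIN(sold) > (SELECT AVG(sold) FROM books)

Result:
(no rows)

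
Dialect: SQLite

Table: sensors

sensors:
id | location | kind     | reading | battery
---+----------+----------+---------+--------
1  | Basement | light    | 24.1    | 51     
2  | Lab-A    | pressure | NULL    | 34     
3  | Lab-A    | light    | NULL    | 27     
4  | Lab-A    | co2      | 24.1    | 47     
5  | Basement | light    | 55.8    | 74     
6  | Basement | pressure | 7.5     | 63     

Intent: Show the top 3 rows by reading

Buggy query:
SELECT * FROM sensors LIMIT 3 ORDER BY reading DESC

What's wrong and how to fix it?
Bug: ORDER BY cannot follow LIMIT; LIMIT is the final clause

Fix: Sort with ORDER BY, then apply LIMIT

Corrected query:
SELECT * FROM sensors ORDER BY reading DESC LIMIT 3

Result:
id | location | kind  | reading | battery
---+----------+-------+---------+--------
5  | Basement | light | 55.8    | 74     
1  | Basement | light | 24.1    | 51     
4  | Lab-A    | co2   | 24.1    | 47     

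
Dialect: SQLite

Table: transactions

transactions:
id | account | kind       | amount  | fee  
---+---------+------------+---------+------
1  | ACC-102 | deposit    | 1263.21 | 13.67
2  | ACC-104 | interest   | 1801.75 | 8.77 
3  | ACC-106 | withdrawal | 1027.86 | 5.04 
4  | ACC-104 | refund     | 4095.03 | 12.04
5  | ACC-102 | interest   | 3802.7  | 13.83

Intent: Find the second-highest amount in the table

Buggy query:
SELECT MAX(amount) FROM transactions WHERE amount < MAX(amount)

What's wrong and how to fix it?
Bug: The inner MAX is an aggregate inside WHERE, which is not allowed

Fix: Put the inner MAX in a scalar subquery

Corrected query:
SELECT MAX(amount) FROM transactions WHERE amount < (SELECT MAX(amount) FROM transactions)

Result:
MAX(amount)
-----------
3802.7     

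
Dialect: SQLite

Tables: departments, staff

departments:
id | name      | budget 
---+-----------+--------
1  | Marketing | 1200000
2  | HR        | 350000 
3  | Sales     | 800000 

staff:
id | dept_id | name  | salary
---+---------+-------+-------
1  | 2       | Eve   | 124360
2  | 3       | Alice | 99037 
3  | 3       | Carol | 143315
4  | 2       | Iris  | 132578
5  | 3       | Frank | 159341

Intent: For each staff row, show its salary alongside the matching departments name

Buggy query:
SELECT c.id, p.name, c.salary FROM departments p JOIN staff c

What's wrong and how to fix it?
Bug: Missing join condition: each staff row is matched to all departments rows instead of just its own

Fix: Add ON c.dept_id = p.id to the JOIN

Corrected query:
SELECT c.id, p.name, c.salary FROM departments p JOIN staff c ON c.dept_id = p.id

Result:
id | name  | salary
---+-------+-------
1  | HR    | 124360
2  | Sales | 99037 
3  | Sales | 143315
4  | HR    | 132578
5  | Sales | 159341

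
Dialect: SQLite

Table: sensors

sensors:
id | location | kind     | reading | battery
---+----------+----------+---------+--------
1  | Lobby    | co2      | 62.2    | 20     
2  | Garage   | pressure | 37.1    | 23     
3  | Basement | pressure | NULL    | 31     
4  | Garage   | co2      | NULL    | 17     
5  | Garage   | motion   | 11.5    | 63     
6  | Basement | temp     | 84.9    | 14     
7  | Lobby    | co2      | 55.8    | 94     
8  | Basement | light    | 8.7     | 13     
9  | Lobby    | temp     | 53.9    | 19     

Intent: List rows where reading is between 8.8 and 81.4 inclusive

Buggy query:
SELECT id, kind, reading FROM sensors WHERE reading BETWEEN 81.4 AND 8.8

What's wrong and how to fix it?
Bug: The bounds are reversed; BETWEEN a AND b requires a <= b to match anything

Fix: Swap the bounds so the smaller value comes first

Corrected query:
SELECT id, kind, reading FROM sensors WHERE reading BETWEEN 8.8 AND 81.4

Result:
id | kind     | reading
---+----------+--------
1  | co2      | 62.2   
2  | pressure | 37.1   
5  | motion   | 11.5   
7  | co2      | 55.8   
9  | temp     | 53.9   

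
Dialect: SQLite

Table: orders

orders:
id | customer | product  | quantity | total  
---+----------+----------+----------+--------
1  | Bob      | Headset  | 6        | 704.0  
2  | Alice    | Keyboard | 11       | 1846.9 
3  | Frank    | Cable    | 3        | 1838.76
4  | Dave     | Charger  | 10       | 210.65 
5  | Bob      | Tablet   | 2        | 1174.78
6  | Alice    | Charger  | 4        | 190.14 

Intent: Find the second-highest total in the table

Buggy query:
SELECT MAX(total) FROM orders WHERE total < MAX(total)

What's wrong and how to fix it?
Bug: The inner MAX is an aggregate inside WHERE, which is not allowed

Fix: Put the inner MAX in a scalar subquery

Corrected query:
SELECT MAX(total) FROM orders WHERE total < (SELECT MAX(total) FROM orders)

Result:
MAX(total)
----------
1838.76   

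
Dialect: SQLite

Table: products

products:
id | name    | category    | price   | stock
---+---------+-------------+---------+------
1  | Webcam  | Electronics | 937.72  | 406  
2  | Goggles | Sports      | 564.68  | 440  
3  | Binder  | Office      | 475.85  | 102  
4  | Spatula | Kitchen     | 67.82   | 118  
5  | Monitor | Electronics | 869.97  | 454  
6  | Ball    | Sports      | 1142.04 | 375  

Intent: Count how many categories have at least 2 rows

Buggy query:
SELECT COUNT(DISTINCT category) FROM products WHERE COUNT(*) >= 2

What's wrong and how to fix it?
Bug: COUNT(*) cannot appear in WHERE; the per-group count doesn't exist yet

Fix: Use a subquery that GROUPs and filters with HAVING, then count its rows

Corrected query:
SELECT COUNT(*) FROM (SELECT category FROM products GROUP BY category HAVING COUNT(*) >= 2)

Result:
COUNT(*)
--------
2       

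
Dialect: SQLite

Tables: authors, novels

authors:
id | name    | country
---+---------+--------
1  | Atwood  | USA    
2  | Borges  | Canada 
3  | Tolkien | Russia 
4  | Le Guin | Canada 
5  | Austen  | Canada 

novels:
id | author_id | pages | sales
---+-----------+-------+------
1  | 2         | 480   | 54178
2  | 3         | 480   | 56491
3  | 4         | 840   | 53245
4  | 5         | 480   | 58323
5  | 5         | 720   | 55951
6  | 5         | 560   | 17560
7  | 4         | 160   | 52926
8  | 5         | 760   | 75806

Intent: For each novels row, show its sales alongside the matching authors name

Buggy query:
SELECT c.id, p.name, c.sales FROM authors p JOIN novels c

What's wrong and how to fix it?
Bug: Missing join condition: each novels row is matched to all authors rows instead of just its own

Fix: Add ON c.author_id = p.id to the JOIN

Corrected query:
SELECT c.id, p.name, c.sales FROM authors p JOIN novels c ON c.author_id = p.id

Result:
id | name    | sales
---+---------+------
1  | Borges  | 54178
2  | Tolkien | 56491
3  | Le Guin | 53245
4  | Austen  | 58323
5  | Austen  | 55951
6  | Austen  | 17560
7  | Le Guin | 52926
8  | Austen  | 75806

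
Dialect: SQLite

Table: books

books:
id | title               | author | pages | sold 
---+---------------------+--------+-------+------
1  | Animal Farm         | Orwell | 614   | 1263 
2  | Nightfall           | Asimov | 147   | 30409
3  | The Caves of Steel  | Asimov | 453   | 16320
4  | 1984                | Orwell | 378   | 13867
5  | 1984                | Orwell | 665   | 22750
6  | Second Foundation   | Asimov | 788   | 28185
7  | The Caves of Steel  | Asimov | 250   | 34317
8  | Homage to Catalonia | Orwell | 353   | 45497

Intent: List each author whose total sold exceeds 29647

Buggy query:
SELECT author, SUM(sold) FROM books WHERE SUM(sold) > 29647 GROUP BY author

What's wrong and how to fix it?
Bug: SUM(sold) is an aggregate, but WHERE filters rows before aggregation

Fix: Use HAVING (which filters groups after aggregation) instead of WHERE

Corrected query:
SELECT author, SUM(sold) FROM books GROUP BY author HAVING SUM(sold) > 29647

Result:
author | SUM(sold)
-------+----------
Asimov | 109231   
Orwell | 83377    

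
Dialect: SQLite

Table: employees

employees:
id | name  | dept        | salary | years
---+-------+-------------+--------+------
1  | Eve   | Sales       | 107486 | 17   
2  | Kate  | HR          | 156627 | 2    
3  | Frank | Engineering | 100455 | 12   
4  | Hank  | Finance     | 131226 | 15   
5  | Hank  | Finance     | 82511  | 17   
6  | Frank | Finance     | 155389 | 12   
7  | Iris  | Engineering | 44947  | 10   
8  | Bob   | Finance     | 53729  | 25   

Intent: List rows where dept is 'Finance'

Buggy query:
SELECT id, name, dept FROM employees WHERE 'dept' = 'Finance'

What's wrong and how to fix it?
Bug: 'dept' in single quotes is a string literal, not the column; the comparison is literal-vs-literal and never true

Fix: Remove the quotes around the column name (or use double quotes for an identifier)

Corrected query:
SELECT id, name, dept FROM employees WHERE dept = 'Finance'

Result:
id | name  | dept   
---+-------+--------
4  | Hank  | Finance
5  | Hank  | Finance
6  | Frank | Finance
8  | Bob   | Finance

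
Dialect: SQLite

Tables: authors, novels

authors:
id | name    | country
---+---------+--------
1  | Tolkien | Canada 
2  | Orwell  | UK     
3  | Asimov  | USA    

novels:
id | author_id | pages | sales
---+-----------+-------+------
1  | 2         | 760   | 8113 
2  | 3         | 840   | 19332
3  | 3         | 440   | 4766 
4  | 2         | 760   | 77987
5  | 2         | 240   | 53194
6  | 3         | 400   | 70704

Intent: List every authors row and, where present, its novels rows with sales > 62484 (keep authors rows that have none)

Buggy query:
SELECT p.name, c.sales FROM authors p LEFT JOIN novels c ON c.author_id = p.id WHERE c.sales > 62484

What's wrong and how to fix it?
Bug: A WHERE condition on the right-hand table after LEFT JOIN drops unmatched parents

Fix: Put 'c.sales > 62484' in the JOIN's ON clause instead of WHERE

Corrected query:
SELECT p.name, c.sales FROM authors p LEFT JOIN novels c ON c.author_id = p.id AND c.sales > 62484

Result:
name    | sales
--------+------
Tolkien | NULL 
Orwell  | 77987
Asimov  | 70704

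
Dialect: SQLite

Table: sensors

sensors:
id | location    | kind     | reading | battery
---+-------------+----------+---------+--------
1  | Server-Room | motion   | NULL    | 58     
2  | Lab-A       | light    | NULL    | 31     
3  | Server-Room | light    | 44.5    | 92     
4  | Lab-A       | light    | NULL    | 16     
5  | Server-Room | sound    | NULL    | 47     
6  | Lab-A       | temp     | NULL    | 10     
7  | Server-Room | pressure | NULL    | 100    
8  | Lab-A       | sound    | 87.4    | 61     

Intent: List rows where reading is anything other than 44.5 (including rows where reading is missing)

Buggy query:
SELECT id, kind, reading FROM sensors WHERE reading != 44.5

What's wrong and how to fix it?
Bug: 'reading != 44.5' is unknown when reading is NULL, so NULL rows are silently excluded

Fix: Add an explicit OR reading IS NULL to include the missing-value rows

Corrected query:
SELECT id, kind, reading FROM sensors WHERE reading != 44.5 OR reading IS NULL

Result:
id | kind     | reading
---+----------+--------
1  | motion   | NULL   
2  | light    | NULL   
4  | light    | NULL   
5  | sound    | NULL   
6  | temp     | NULL   
7  | pressure | NULL   
8  | sound    | 87.4   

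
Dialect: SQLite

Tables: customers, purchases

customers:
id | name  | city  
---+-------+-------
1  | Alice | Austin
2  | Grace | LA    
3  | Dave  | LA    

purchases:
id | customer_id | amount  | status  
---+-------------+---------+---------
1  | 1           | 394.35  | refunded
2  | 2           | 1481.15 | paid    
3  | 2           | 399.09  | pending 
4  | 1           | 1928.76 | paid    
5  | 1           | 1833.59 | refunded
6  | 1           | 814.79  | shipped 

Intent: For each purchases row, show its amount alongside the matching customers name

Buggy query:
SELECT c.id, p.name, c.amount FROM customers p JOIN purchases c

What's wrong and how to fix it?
Bug: Missing join condition: each purchases row is matched to all customers rows instead of just its own

Fix: Specify the join condition linking the foreign key to the parent id

Corrected query:
SELECT c.id, p.name, c.amount FROM customers p JOIN purchases c ON c.customer_id = p.id

Result:
id | name  | amount 
---+-------+--------
1  | Alice | 394.35 
2  | Grace | 1481.15
3  | Grace | 399.09 
4  | Alice | 1928.76
5  | Alice | 1833.59
6  | Alice | 814.79 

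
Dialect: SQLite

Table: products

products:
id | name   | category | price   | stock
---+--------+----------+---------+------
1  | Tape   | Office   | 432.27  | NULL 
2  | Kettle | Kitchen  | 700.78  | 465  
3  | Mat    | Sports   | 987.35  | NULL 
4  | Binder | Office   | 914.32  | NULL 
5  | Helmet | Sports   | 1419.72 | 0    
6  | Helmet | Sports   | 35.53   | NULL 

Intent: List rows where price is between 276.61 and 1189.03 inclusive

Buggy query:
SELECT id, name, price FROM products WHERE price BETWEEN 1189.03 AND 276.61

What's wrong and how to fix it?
Bug: BETWEEN expects the lower bound first; with 1189.03 AND 276.61 the range is empty

Fix: Swap the bounds so the smaller value comes first

Corrected query:
SELECT id, name, price FROM products WHERE price BETWEEN 276.61 AND 1189.03

Result:
id | name   | price 
---+--------+-------
1  | Tape   | 432.27
2  | Kettle | 700.78
3  | Mat    | 987.35
4  | Binder | 914.32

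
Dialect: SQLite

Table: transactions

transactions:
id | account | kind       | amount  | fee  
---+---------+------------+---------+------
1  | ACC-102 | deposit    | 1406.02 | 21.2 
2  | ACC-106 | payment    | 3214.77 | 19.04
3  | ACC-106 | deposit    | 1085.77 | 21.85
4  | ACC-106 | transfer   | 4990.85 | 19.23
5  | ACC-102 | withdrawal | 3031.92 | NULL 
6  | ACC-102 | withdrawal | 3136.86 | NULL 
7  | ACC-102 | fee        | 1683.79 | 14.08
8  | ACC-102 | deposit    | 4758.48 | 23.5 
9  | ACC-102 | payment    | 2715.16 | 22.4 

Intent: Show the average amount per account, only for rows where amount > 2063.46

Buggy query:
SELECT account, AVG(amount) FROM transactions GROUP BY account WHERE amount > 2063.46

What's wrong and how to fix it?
Bug: Row-level WHERE must come before GROUP BY in the clause order

Fix: Place WHERE between FROM and GROUP BY

Corrected query:
SELECT account, AVG(amount) FROM transactions WHERE amount > 2063.46 GROUP BY account

Result:
account | AVG(amount)
--------+------------
ACC-102 | 3410.605   
ACC-106 | 4102.81    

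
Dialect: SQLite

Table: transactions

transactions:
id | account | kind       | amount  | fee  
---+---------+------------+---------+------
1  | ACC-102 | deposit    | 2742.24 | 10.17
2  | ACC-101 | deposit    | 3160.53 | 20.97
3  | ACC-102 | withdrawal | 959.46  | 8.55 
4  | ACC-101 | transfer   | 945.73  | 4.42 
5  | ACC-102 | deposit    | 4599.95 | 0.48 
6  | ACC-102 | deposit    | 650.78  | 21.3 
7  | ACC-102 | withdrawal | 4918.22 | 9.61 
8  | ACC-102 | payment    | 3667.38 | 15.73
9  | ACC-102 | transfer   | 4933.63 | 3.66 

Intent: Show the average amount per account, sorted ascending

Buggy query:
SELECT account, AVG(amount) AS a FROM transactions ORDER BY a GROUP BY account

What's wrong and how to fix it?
Bug: ORDER BY appears before GROUP BY; SQL clause order requires GROUP BY first

Fix: Reorder: SELECT … FROM … GROUP BY … ORDER BY …

Corrected query:
SELECT account, AVG(amount) AS a FROM transactions GROUP BY account ORDER BY a

Result:
account | a          
--------+------------
ACC-101 | 2053.13    
ACC-102 | 3210.237143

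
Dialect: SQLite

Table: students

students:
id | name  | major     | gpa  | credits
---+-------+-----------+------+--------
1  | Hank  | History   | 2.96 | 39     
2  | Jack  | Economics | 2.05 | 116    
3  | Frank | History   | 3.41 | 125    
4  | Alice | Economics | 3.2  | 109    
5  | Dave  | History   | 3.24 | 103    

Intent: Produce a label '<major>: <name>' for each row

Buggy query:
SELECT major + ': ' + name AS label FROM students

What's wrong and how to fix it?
Bug: '+' is numeric addition; on text columns SQLite converts them to 0 instead of concatenating

Fix: Replace + with || to concatenate text

Corrected query:
SELECT major || ': ' || name AS label FROM students

Result:
label           
----------------
History: Hank   
Economics: Jack 
History: Frank  
Economics: Alice
History: Dave   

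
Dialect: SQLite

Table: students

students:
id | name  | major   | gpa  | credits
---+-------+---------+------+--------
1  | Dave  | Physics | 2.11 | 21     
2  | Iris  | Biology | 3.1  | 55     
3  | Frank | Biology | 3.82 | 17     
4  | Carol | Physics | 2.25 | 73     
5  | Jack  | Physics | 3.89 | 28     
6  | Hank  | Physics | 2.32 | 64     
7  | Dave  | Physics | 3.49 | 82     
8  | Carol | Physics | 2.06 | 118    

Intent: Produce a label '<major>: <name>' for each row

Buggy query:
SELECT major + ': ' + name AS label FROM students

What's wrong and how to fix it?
Bug: '+' is numeric addition; on text columns SQLite converts them to 0 instead of concatenating

Fix: Use the || operator for string concatenation

Corrected query:
SELECT major || ': ' || name AS label FROM students

Result:
label         
--------------
Physics: Dave 
Biology: Iris 
Biology: Frank
Physics: Carol
Physics: Jack 
Physics: Hank 
Physics: Dave 
Physics: Carol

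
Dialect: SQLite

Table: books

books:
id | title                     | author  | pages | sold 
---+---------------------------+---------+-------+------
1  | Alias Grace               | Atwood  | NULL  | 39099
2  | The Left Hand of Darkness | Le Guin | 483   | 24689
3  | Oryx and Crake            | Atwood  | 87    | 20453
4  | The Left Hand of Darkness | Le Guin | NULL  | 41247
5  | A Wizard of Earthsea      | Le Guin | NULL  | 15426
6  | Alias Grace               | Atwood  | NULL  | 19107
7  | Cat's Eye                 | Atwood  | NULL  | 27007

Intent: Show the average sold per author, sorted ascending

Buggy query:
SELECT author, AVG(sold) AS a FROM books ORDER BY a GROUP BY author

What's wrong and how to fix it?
Bug: GROUP BY must precede ORDER BY

Fix: Reorder: SELECT … FROM … GROUP BY … ORDER BY …

Corrected query:
SELECT author, AVG(sold) AS a FROM books GROUP BY author ORDER BY a

Result:
author  | a           
--------+-------------
Atwood  | 26416.5     
Le Guin | 27120.666667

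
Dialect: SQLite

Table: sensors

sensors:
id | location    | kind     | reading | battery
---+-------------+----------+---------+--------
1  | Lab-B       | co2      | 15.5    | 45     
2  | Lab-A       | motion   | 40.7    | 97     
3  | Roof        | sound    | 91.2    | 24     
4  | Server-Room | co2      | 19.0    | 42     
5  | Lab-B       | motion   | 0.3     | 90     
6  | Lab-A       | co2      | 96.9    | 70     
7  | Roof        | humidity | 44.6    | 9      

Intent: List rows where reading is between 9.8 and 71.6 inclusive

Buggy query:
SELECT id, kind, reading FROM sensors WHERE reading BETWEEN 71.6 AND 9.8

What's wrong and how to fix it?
Bug: BETWEEN expects the lower bound first; with 71.6 AND 9.8 the range is empty

Fix: Swap the bounds so the smaller value comes first

Corrected query:
SELECT id, kind, reading FROM sensors WHERE reading BETWEEN 9.8 AND 71.6

Result:
id | kind     | reading
---+----------+--------
1  | co2      | 15.5   
2  | motion   | 40.7   
4  | co2      | 19     
7  | humidity | 44.6   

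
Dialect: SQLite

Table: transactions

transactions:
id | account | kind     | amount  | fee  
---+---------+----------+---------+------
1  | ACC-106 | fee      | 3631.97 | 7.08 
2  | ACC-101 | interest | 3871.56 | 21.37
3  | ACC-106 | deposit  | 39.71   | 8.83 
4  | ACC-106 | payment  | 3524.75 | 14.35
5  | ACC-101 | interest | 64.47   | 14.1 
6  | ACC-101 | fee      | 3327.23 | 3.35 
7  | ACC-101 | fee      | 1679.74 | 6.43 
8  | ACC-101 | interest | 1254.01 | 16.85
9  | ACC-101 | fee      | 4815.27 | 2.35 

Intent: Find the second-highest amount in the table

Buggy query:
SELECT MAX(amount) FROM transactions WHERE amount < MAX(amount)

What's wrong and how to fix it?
Bug: MAX(amount) on the right of the comparison is an aggregate-in-WHERE error

Fix: Compute the overall MAX in a subquery, then take MAX of rows below it

Corrected query:
SELECT MAX(amount) FROM transactions WHERE amount < (SELECT MAX(amount) FROM transactions)

Result:
MAX(amount)
-----------
3871.56    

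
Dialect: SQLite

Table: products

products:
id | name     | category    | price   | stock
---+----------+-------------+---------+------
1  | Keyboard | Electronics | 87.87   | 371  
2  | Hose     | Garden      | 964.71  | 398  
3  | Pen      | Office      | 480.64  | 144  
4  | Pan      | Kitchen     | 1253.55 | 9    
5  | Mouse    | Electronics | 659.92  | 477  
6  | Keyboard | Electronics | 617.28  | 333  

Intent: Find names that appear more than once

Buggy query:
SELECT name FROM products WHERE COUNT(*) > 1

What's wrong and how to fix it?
Bug: WHERE can't reference COUNT(*); aggregates are computed after WHERE

Fix: GROUP BY name, then filter groups with HAVING COUNT(*) > 1

Corrected query:
SELECT name FROM products GROUP BY name HAVING COUNT(*) > 1

Result:
name    
--------
Keyboard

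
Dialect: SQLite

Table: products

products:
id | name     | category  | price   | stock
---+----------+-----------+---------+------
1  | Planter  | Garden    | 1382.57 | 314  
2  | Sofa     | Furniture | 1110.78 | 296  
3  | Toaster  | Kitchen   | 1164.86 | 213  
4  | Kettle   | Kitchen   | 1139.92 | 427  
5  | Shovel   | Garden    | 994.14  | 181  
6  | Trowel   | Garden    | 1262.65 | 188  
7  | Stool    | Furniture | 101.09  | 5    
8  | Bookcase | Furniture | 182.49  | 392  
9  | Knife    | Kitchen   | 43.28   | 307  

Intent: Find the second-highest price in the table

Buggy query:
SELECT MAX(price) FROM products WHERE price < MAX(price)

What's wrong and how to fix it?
Bug: MAX(price) on the right of the comparison is an aggregate-in-WHERE error

Fix: Compute the overall MAX in a subquery, then take MAX of rows below it

Corrected query:
SELECT MAX(price) FROM products WHERE price < (SELECT MAX(price) FROM products)

Result:
MAX(price)
----------
1262.65   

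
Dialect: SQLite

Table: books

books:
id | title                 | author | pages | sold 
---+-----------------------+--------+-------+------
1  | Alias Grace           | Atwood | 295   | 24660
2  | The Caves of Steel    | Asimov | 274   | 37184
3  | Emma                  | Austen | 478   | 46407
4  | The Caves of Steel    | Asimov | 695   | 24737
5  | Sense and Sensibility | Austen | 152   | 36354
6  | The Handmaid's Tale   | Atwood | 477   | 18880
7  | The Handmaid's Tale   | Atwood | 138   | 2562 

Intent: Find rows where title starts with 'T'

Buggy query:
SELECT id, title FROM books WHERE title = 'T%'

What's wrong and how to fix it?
Bug: Wildcards only work with LIKE; '=' treats '%' as a literal character

Fix: Use LIKE for wildcard pattern matching

Corrected query:
SELECT id, title FROM books WHERE title LIKE 'T%'

Result:
id | title              
---+--------------------
2  | The Caves of Steel 
4  | The Caves of Steel 
6  | The Handmaid's Tale
7  | The Handmaid's Tale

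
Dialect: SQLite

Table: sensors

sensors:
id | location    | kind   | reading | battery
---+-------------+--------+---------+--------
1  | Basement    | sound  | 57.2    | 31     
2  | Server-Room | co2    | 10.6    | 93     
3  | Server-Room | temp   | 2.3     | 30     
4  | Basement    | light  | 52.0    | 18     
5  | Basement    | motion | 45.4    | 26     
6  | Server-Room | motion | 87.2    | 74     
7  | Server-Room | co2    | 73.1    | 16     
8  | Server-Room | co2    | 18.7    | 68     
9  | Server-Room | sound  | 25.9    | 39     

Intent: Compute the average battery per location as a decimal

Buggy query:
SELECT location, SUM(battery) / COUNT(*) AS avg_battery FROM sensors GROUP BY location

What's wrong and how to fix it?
Bug: Both operands are integers, so '/' performs integer division and truncates

Fix: Cast one side to REAL so the division keeps the fractional part

Corrected query:
SELECT location, SUM(battery) * 1.0 / COUNT(*) AS avg_battery FROM sensors GROUP BY location

Result:
location    | avg_battery
------------+------------
Basement    | 25         
Server-Room | 53.333333  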